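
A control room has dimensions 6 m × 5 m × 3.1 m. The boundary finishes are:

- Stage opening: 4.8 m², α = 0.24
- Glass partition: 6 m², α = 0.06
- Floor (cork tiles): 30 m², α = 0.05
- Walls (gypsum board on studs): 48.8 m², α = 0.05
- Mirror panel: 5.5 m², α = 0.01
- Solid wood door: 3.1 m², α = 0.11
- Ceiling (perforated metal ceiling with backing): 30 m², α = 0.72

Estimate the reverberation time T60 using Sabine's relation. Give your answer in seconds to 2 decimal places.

Summing Sᵢαᵢ: 1.152 + 0.360 + 1.500 + 2.440 + 0.055 + 0.341 + 21.600 → A = 27.448 sabins.
Volume V = 6 × 5 × 3.1 = 93 m³.
RT60 = 0.161 · V / A = 0.161 × 93 / 27.448 = 0.55 s.

0.55 sec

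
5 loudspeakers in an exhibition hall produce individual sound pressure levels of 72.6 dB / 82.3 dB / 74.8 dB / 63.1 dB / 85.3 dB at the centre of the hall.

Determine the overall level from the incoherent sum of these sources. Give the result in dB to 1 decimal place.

87.5 dB

Converting to relative power and adding: 10^(72.6/10) + 10^(82.3/10) + 10^(74.8/10) + 10^(63.1/10) + 10^(85.3/10) = 5.591e+08.
Back to dB: 10·log₁₀ Σ = 87.5 dB.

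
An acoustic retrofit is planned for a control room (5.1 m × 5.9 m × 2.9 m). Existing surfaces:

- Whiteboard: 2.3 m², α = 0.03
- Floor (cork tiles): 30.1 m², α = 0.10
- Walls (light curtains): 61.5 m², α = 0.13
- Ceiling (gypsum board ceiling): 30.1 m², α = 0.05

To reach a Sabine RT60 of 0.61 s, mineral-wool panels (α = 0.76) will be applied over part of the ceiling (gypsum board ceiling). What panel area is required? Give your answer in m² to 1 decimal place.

A₁ = Σ Sᵢαᵢ = 2.3·0.03 + 30.1·0.10 + 61.5·0.13 + 30.1·0.05 = 12.579 sabins.
Required A₂ = 0.161·87.261/0.61 = 23.031 sabins.
ΔA needed = 23.031 − 12.579 = 10.452 sabins.
Each m² of panel replacing the ceiling (gypsum board ceiling) adds (0.76 − 0.05) = 0.71 sabins.
Area = ΔA/Δα = 10.452/0.71 = 14.7 m².

14.7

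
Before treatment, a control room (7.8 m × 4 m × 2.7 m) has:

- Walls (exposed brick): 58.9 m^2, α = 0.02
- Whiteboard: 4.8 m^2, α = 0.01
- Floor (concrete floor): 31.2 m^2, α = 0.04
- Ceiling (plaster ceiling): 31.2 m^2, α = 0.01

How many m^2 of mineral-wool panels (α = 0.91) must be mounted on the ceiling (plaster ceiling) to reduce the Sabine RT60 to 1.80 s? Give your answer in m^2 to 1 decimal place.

Total absorption A₁ = 58.9·0.02 + 4.8·0.01 + 31.2·0.04 + 31.2·0.01
  = 1.178 + 0.048 + 1.248 + 0.312 = 2.786 m^2 sabins.
Required A₂ = 0.161·84.24/1.80 = 7.535 sabins.
ΔA needed = 7.535 − 2.786 = 4.749 sabins.
Each m^2 of panel replacing the ceiling (plaster ceiling) adds (0.91 − 0.01) = 0.90 sabins.
Area = ΔA/Δα = 4.749/0.90 = 5.3 m^2.

5.3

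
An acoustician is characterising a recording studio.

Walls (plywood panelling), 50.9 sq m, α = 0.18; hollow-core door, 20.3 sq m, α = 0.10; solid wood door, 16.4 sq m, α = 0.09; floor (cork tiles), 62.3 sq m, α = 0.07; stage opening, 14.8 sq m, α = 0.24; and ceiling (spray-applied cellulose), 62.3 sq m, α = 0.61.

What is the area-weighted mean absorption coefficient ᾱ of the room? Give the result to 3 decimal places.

0.258

S = Σ Sᵢ = 50.9 + 20.3 + 16.4 + 62.3 + 14.8 + 62.3 = 227.0 sq m.
Σ(Sᵢαᵢ) = 50.9*0.18 + 20.3*0.10 + 16.4*0.09 + 62.3*0.07 + 14.8*0.24 + 62.3*0.61 = 58.584.
ᾱ = 58.584 / 227.0 = 0.258.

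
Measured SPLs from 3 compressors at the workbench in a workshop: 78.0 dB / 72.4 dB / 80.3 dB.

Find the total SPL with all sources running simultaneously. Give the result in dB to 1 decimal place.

Σ 10^(Lᵢ/10) = 1.876e+08.
L_total = 10·log₁₀(1.876e+08) = 82.7 dB.

82.7 dB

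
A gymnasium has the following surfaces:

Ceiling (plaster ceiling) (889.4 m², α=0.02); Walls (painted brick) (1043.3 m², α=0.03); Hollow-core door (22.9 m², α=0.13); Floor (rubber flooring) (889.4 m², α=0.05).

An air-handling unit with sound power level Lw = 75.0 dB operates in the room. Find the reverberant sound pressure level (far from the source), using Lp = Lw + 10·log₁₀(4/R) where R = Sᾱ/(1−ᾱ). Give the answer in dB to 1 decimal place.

Σ(Sᵢαᵢ) = 889.4·0.02 + 1043.3·0.03 + 22.9·0.13 + 889.4·0.05 = 96.534; total area S = 2845.0 m².
ᾱ = 0.0339, so room constant R = A/(1−ᾱ) = 99.921 m².
Lp = Lw + 10 log₁₀(4/R) = 75.0 -13.98 = 61.0 dB.

61.0 dB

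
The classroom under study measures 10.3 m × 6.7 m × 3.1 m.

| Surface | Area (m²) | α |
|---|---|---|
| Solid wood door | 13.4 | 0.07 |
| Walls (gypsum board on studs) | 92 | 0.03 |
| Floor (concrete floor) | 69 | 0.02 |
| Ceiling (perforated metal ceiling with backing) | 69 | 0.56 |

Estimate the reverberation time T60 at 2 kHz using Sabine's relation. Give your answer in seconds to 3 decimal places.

Summing Sᵢαᵢ: 0.938 + 2.760 + 1.380 + 38.640 → A = 43.718 sabins.
V = 10.3·6.7·3.1 = 213.931 m³.
T = 0.161 V/A = 0.161·213.931/43.718 = 0.788 s.

0.788 s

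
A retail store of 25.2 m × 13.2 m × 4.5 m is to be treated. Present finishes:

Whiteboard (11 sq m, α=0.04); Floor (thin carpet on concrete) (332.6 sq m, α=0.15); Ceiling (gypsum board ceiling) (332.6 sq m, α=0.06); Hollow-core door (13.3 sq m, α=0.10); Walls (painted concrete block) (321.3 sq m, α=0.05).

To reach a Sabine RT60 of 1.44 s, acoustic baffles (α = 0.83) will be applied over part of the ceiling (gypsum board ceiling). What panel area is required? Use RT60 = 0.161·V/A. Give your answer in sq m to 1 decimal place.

Equivalent absorption area: A₁ = 11·0.04 + 332.6·0.15 + 332.6·0.06 + 13.3·0.10 + 321.3·0.05 = 87.681 sq m.
V = 1496.88 m³. Target absorption A₂ = 0.161 × 1496.88 / 1.44 = 167.360 sabins.
ΔA needed = 167.360 − 87.681 = 79.679 sabins.
Net gain per sq m: Δα = 0.83 − 0.06 = 0.77.
Area = ΔA/Δα = 79.679/0.77 = 103.5 sq m.

103.5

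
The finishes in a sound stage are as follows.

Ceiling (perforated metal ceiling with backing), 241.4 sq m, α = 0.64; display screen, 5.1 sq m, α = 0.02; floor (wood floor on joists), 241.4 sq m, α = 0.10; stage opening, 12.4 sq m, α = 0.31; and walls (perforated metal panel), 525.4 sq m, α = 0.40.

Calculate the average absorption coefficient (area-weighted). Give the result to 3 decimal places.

0.383

Total surface area S = 1025.7 sq m.
Weighted sum Σ Sα = 392.742.
ᾱ = A/S = 0.383.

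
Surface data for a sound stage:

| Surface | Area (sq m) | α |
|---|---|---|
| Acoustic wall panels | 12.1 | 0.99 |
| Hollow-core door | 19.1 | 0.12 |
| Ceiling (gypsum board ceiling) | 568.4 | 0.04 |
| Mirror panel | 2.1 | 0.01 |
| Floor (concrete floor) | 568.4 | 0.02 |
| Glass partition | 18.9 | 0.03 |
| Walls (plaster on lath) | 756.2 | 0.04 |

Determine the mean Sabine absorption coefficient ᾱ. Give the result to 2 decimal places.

0.04

Total surface area S = 1945.2 sq m.
Σ(Sᵢαᵢ) = 12.1*0.99 + 19.1*0.12 + 568.4*0.04 + 2.1*0.01 + 568.4*0.02 + 18.9*0.03 + 756.2*0.04 = 79.211.
ᾱ = 79.211 / 1945.2 = 0.04.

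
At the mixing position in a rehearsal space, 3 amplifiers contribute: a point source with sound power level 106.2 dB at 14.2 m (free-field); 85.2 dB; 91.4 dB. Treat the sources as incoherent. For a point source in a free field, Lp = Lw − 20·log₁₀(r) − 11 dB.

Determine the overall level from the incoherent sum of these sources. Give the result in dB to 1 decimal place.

Source at 14.2 m: Lp = 106.2 − 20·log₁₀(14.2) − 11 = 72.2 dB.
Converting to relative power and adding: 10^(72.2/10) + 10^(85.2/10) + 10^(91.4/10) = 1.728e+09.
L_total = 10·log₁₀(1.728e+09) = 92.4 dB.

92.4 dB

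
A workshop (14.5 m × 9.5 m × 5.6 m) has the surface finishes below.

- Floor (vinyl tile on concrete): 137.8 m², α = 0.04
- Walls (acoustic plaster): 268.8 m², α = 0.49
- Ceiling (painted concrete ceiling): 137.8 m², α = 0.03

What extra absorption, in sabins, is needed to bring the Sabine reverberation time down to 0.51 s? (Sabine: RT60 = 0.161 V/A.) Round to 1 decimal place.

102.2 sabins

A₁ = Σ Sᵢαᵢ = 137.8×0.04 + 268.8×0.49 + 137.8×0.03 = 141.358 sabins.
For T = 0.51 s, need A₂ = 0.161·V/T = 0.161·771.4/0.51 = 243.520 sabins.
ΔA = A₂ − A₁ = 243.520 − 141.358 = 102.2 sabins.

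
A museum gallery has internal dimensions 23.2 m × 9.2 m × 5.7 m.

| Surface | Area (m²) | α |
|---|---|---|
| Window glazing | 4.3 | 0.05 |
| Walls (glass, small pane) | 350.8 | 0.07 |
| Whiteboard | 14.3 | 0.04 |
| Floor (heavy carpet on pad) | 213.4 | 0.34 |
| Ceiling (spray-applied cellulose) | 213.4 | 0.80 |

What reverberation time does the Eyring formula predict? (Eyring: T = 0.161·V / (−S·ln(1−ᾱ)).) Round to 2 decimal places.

S = Σ Sᵢ = 796.2 m².
Absorption A = 4.3×0.05 + 350.8×0.07 + 14.3×0.04 + 213.4×0.34 + 213.4×0.80 = 268.619 sabins.
ᾱ = 268.619 / 796.2 = 0.3374.
Eyring denominator: −S ln(1−ᾱ) = 327.703.
V = 23.2 × 9.2 × 5.7 = 1216.608 m³.
T = 0.161·V/[−S·ln(1−ᾱ)] = 0.161·1216.608/327.703 = 0.60 s.

0.60 seconds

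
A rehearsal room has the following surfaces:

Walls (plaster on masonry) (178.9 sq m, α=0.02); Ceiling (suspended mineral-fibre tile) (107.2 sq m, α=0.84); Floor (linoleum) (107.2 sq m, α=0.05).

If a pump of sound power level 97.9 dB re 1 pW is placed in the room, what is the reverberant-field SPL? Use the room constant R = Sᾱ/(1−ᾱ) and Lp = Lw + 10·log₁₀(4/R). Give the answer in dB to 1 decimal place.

82.7 dB

A = 98.986 sabins; S = 393.3 sq m.
ᾱ = 98.986/393.3 = 0.2517; R = Sᾱ/(1−ᾱ) = 98.986/(1−0.2517) = 132.281 sq m.
Lp = Lw + 10 log₁₀(4/R) = 97.9 -15.19 = 82.7 dB.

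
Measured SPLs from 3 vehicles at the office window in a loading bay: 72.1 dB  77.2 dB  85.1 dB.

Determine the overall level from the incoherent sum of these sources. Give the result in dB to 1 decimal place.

Sum in the linear (power) domain: Σ 10^(Lᵢ/10) = 10^(72.1/10) + 10^(77.2/10) + 10^(85.1/10) = 3.923e+08.
Combined level = 10 log₁₀(3.923e+08) = 85.9 dB.

85.9 dB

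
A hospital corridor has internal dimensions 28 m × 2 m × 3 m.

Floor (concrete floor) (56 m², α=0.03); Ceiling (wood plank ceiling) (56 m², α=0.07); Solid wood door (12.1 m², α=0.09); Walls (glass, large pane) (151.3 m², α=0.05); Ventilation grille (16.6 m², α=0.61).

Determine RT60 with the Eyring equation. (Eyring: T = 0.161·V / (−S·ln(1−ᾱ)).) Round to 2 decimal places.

1.06 seconds

Total surface area S = 56 + 56 + 12.1 + 151.3 + 16.6 = 292.0 m².
Σ(Sᵢαᵢ) = 56×0.03 + 56×0.07 + 12.1×0.09 + 151.3×0.05 + 16.6×0.61 = 24.380.
Mean coefficient ᾱ = A/S = 0.0835.
Eyring denominator: −S ln(1−ᾱ) = 25.460.
V = 28 × 2 × 3 = 168 m³.
RT60 = 0.161 × 168 / 25.460 = 1.06 s.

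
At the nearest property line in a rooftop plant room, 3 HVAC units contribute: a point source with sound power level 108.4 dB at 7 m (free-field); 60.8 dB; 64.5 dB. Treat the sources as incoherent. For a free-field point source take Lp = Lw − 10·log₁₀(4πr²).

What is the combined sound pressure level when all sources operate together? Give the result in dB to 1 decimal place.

80.7 dB

Source at 7 m: Lp = 108.4 − 10·log₁₀(4π·7²) = 108.4 − 10·log₁₀(615.752) = 80.5 dB.
Converting to relative power and adding: 10^(80.5/10) + 10^(60.8/10) + 10^(64.5/10) = 1.162e+08.
Combined level = 10 log₁₀(1.162e+08) = 80.7 dB.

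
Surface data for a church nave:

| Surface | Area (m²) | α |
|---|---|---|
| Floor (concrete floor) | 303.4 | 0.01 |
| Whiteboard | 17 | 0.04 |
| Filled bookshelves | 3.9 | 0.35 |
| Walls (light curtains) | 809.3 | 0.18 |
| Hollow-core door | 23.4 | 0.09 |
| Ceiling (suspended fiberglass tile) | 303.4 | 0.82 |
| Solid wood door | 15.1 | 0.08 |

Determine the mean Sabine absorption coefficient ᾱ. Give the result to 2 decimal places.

S = Σ Sᵢ = 303.4 + 17 + 3.9 + 809.3 + 23.4 + 303.4 + 15.1 = 1475.5 m².
A = 303.4×0.01 + 17×0.04 + 3.9×0.35 + 809.3×0.18 + 23.4×0.09 + 303.4×0.82 + 15.1×0.08 = 402.855 sabins.
ᾱ = 402.855 / 1475.5 = 0.27.

0.27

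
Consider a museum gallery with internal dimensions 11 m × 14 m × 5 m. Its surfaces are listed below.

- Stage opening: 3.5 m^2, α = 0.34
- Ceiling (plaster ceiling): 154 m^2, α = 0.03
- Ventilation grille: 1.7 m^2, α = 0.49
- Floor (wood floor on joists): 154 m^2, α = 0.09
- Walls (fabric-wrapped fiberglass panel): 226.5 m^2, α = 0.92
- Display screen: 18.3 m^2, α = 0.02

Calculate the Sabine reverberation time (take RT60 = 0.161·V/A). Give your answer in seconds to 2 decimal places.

A = Σ Sᵢαᵢ = 3.5·0.34 + 154·0.03 + 1.7·0.49 + 154·0.09 + 226.5·0.92 + 18.3·0.02 = 229.249 sabins.
Room volume: 770 m³.
T = 0.161 V/A = 0.161·770/229.249 = 0.54 s.

0.54 s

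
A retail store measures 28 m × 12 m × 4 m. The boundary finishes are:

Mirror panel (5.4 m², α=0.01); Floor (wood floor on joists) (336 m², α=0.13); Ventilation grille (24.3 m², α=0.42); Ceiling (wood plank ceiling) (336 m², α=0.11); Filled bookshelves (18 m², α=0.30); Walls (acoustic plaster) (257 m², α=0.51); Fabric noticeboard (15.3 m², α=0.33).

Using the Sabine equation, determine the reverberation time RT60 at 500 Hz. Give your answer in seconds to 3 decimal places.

0.931 sec

A = Σ Sᵢαᵢ = 5.4×0.01 + 336×0.13 + 24.3×0.42 + 336×0.11 + 18×0.30 + 257×0.51 + 15.3×0.33 = 232.419 sabins.
Room volume: 1344 m³.
Sabine: RT60 = 0.161 × 1344 / 232.419 = 0.931 s.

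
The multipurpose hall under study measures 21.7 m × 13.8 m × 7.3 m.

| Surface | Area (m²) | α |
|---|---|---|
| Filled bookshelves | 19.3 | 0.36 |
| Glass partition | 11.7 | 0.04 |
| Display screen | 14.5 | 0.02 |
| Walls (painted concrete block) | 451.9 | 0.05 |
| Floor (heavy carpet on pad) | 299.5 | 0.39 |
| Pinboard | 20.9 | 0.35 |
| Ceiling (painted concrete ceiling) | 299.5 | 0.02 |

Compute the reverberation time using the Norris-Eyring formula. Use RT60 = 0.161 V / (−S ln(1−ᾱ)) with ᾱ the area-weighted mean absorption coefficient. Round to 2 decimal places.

S = Σ Sᵢ = 1117.3 m².
Σ(Sᵢαᵢ) = 19.3×0.36 + 11.7×0.04 + 14.5×0.02 + 451.9×0.05 + 299.5×0.39 + 20.9×0.35 + 299.5×0.02 = 160.411.
ᾱ = 160.411 / 1117.3 = 0.1436.
Eyring denominator: −S ln(1−ᾱ) = 173.201.
V = 21.7 × 13.8 × 7.3 = 2186.058 m³.
RT60 = 0.161 × 2186.058 / 173.201 = 2.03 s.

2.03 s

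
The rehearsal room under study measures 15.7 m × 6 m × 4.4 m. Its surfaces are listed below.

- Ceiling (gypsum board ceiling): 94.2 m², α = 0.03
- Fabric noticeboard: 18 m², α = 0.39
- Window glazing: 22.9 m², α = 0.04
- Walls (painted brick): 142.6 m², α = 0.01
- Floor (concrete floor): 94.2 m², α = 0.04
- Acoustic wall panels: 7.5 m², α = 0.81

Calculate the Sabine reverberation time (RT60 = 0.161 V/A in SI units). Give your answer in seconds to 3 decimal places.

3.029 s

A = Σ Sᵢαᵢ = 94.2·0.03 + 18·0.39 + 22.9·0.04 + 142.6·0.01 + 94.2·0.04 + 7.5·0.81 = 22.031 sabins.
V = 15.7·6·4.4 = 414.48 m³.
Sabine: RT60 = 0.161 × 414.48 / 22.031 = 3.029 s.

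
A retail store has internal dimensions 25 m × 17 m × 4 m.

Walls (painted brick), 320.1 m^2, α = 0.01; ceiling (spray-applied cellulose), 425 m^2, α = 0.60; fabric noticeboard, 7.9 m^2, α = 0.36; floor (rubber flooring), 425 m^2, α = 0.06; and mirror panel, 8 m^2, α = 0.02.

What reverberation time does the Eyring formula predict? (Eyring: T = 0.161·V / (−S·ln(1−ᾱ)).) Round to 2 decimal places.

Total surface area S = 320.1 + 425 + 7.9 + 425 + 8 = 1186.0 m^2.
Absorption A = 320.1×0.01 + 425×0.60 + 7.9×0.36 + 425×0.06 + 8×0.02 = 286.705 sabins.
Mean coefficient ᾱ = A/S = 0.2417.
Eyring denominator: −S ln(1−ᾱ) = 328.138.
V = 25 × 17 × 4 = 1700 m³.
T = 0.161·V/[−S·ln(1−ᾱ)] = 0.161·1700/328.138 = 0.83 s.

0.83 s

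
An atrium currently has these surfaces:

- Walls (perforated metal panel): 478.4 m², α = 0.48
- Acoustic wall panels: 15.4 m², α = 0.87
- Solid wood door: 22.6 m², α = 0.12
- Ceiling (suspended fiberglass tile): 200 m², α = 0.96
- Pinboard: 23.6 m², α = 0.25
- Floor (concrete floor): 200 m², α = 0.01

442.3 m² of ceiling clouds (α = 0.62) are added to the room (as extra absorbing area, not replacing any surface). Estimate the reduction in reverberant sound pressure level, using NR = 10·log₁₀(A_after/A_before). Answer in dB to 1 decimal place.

Summing Sᵢαᵢ: 229.632 + 13.398 + 2.712 + 192.000 + 5.900 + 2.000 → A_before = 445.642 sabins.
Added absorption = 442.3 × 0.62 = 274.226 sabins.
A_after = 445.642 + 274.226 = 719.868 sabins.
NR = 10·log₁₀(719.868/445.642) = 2.1 dB.

2.1 dB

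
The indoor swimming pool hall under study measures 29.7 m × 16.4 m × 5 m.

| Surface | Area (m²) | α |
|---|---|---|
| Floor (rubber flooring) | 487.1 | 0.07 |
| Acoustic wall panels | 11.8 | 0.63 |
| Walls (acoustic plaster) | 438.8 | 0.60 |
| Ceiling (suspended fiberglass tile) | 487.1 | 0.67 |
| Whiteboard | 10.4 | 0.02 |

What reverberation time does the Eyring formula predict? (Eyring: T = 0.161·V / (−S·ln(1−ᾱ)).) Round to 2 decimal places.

0.47 seconds

S = Σ Sᵢ = 1435.2 m².
Absorption A = 487.1×0.07 + 11.8×0.63 + 438.8×0.60 + 487.1×0.67 + 10.4×0.02 = 631.376 sabins.
Mean coefficient ᾱ = A/S = 0.4399.
−S·ln(1−ᾱ) = −1435.2 × ln(1 − 0.4399) = 831.899.
V = 29.7 × 16.4 × 5 = 2435.4 m³.
T = 0.161·V/[−S·ln(1−ᾱ)] = 0.161·2435.4/831.899 = 0.47 s.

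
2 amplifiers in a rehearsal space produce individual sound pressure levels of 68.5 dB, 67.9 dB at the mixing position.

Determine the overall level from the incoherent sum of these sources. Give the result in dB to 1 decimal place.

71.2 dB

Σ 10^(Lᵢ/10) = 1.325e+07.
Combined level = 10 log₁₀(1.325e+07) = 71.2 dB.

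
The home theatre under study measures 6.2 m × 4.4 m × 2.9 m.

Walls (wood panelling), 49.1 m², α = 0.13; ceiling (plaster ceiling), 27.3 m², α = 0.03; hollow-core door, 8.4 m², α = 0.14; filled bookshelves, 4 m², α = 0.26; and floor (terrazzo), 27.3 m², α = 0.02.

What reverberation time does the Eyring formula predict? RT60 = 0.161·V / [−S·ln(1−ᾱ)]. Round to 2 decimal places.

1.22 seconds

S = Σ Sᵢ = 116.1 m².
Σ(Sᵢαᵢ) = 49.1·0.13 + 27.3·0.03 + 8.4·0.14 + 4·0.26 + 27.3·0.02 = 9.964.
Mean coefficient ᾱ = A/S = 0.0858.
Eyring denominator: −S ln(1−ᾱ) = 10.415.
V = 6.2 × 4.4 × 2.9 = 79.112 m³.
T = 0.161·V/[−S·ln(1−ᾱ)] = 0.161·79.112/10.415 = 1.22 s.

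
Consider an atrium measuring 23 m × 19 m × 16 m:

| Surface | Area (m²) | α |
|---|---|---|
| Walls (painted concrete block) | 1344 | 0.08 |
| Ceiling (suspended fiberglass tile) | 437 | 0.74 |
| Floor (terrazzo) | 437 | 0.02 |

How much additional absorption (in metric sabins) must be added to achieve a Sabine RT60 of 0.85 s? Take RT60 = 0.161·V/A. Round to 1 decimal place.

884.7 sabins

Total absorption A₁ = 1344×0.08 + 437×0.74 + 437×0.02
  = 107.520 + 323.380 + 8.740 = 439.640 m² sabins.
For T = 0.85 s, need A₂ = 0.161·V/T = 0.161·6992/0.85 = 1324.367 sabins.
Shortfall: 1324.367 − 439.640 = 884.7 sabins.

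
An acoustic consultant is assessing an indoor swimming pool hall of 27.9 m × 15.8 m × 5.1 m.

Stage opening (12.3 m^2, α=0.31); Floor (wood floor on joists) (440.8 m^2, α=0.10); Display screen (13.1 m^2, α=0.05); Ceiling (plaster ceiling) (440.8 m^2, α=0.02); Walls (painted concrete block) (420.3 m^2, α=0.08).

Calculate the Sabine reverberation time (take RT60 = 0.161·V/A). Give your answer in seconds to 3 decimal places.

A = Σ Sᵢαᵢ = 12.3*0.31 + 440.8*0.10 + 13.1*0.05 + 440.8*0.02 + 420.3*0.08 = 90.988 sabins.
Room volume: 2248.182 m³.
Sabine: RT60 = 0.161 × 2248.182 / 90.988 = 3.978 s.

3.978 sec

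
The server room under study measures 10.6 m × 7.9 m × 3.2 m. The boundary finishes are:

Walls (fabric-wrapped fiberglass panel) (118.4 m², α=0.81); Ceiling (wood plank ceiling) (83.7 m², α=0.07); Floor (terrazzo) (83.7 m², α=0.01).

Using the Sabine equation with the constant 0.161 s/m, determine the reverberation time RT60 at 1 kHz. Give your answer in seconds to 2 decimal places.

Summing Sᵢαᵢ: 95.904 + 5.859 + 0.837 → A = 102.600 sabins.
Room volume: 267.968 m³.
T = 0.161 V/A = 0.161·267.968/102.600 = 0.42 s.

0.42 s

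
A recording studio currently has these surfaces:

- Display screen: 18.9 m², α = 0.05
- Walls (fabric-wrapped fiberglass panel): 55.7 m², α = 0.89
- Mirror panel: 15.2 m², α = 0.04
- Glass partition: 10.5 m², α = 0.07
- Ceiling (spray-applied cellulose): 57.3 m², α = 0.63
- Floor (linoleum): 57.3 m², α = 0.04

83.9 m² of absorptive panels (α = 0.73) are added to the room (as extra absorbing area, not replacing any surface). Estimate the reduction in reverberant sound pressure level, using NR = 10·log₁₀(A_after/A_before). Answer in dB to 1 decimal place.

2.2 dB

A_before = Σ Sᵢαᵢ = 18.9×0.05 + 55.7×0.89 + 15.2×0.04 + 10.5×0.07 + 57.3×0.63 + 57.3×0.04 = 90.252 sabins.
Added absorption = 83.9 × 0.73 = 61.247 sabins.
New total A_after = 151.499 sabins.
NR = 10·log₁₀(151.499/90.252) = 2.2 dB.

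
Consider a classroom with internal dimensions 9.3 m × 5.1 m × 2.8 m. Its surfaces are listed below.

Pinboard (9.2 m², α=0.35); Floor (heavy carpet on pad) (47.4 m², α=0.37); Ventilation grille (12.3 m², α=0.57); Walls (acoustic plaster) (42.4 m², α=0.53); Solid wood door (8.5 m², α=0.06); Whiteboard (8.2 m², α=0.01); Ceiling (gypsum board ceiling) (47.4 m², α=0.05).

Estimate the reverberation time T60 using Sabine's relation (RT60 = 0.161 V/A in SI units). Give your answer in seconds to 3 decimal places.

Equivalent absorption area: A = 9.2*0.35 + 47.4*0.37 + 12.3*0.57 + 42.4*0.53 + 8.5*0.06 + 8.2*0.01 + 47.4*0.05 = 53.203 m².
Volume V = 9.3 × 5.1 × 2.8 = 132.804 m³.
Sabine: RT60 = 0.161 × 132.804 / 53.203 = 0.402 s.

0.402 sec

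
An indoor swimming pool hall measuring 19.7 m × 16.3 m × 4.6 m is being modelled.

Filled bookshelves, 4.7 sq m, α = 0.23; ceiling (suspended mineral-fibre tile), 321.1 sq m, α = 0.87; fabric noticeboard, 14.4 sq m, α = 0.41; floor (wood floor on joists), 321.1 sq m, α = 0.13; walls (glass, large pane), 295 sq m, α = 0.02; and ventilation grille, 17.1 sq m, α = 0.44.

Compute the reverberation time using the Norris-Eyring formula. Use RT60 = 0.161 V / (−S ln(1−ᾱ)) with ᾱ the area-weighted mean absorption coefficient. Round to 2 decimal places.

Total surface area S = 4.7 + 321.1 + 14.4 + 321.1 + 295 + 17.1 = 973.4 sq m.
Σ(Sᵢαᵢ) = 4.7×0.23 + 321.1×0.87 + 14.4×0.41 + 321.1×0.13 + 295×0.02 + 17.1×0.44 = 341.509.
Mean coefficient ᾱ = A/S = 0.3508.
−S·ln(1−ᾱ) = −973.4 × ln(1 − 0.3508) = 420.523.
V = 19.7 × 16.3 × 4.6 = 1477.106 m³.
T = 0.161·V/[−S·ln(1−ᾱ)] = 0.161·1477.106/420.523 = 0.57 s.

0.57 sec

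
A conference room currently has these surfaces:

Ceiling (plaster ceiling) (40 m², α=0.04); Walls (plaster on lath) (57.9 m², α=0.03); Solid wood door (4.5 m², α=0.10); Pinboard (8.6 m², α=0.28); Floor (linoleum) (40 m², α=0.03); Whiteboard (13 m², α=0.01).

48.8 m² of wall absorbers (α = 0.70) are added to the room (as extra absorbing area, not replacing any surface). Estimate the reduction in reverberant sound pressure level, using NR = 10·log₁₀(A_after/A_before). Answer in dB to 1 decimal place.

A_before = Σ Sᵢαᵢ = 40*0.04 + 57.9*0.03 + 4.5*0.10 + 8.6*0.28 + 40*0.03 + 13*0.01 = 7.525 sabins.
Treatment contributes 48.8·0.70 = 34.160 sabins.
A_after = 7.525 + 34.160 = 41.685 sabins.
Reduction = 10 log₁₀(A_after/A_before) = 10 log₁₀(5.5395) = 7.4 dB.

7.4 dB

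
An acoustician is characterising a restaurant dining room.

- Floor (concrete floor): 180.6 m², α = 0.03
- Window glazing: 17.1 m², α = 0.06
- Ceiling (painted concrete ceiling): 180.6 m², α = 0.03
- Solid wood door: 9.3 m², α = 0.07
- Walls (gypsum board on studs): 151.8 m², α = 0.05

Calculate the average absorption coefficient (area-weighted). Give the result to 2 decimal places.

Total surface area S = 539.4 m².
Σ(Sᵢαᵢ) = 180.6*0.03 + 17.1*0.06 + 180.6*0.03 + 9.3*0.07 + 151.8*0.05 = 20.103.
ᾱ = 20.103 / 539.4 = 0.04.

0.04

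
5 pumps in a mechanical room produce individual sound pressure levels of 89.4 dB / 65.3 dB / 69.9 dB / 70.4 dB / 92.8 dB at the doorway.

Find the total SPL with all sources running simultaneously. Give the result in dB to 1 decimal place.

94.5 dB

Sum in the linear (power) domain: Σ 10^(Lᵢ/10) = 10^(89.4/10) + 10^(65.3/10) + 10^(69.9/10) + 10^(70.4/10) + 10^(92.8/10) = 2.801e+09.
Back to dB: 10·log₁₀ Σ = 94.5 dB.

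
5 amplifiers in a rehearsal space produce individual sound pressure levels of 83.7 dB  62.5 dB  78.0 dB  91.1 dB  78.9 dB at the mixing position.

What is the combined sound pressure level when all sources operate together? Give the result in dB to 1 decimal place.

Sum in the linear (power) domain: Σ 10^(Lᵢ/10) = 10^(83.7/10) + 10^(62.5/10) + 10^(78.0/10) + 10^(91.1/10) + 10^(78.9/10) = 1.665e+09.
Combined level = 10 log₁₀(1.665e+09) = 92.2 dB.

92.2 dB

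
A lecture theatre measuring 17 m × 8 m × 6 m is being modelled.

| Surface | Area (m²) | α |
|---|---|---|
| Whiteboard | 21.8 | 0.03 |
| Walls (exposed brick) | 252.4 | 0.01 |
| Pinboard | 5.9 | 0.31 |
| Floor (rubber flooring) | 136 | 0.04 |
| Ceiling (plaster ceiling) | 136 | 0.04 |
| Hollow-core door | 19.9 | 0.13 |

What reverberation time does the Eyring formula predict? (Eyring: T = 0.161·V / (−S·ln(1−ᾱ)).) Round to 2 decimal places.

S = Σ Sᵢ = 572.0 m².
Absorption A = 21.8×0.03 + 252.4×0.01 + 5.9×0.31 + 136×0.04 + 136×0.04 + 19.9×0.13 = 18.474 sabins.
ᾱ = 18.474 / 572.0 = 0.0323.
−S·ln(1−ᾱ) = −572.0 × ln(1 − 0.0323) = 18.781.
V = 17 × 8 × 6 = 816 m³.
T = 0.161·V/[−S·ln(1−ᾱ)] = 0.161·816/18.781 = 7.00 s.

7.00 s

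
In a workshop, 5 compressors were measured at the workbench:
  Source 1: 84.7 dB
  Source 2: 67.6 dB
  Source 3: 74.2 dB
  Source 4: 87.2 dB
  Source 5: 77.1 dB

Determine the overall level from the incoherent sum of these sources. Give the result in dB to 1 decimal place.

Sum in the linear (power) domain: Σ 10^(Lᵢ/10) = 10^(84.7/10) + 10^(67.6/10) + 10^(74.2/10) + 10^(87.2/10) + 10^(77.1/10) = 9.033e+08.
Combined level = 10 log₁₀(9.033e+08) = 89.6 dB.

89.6 dB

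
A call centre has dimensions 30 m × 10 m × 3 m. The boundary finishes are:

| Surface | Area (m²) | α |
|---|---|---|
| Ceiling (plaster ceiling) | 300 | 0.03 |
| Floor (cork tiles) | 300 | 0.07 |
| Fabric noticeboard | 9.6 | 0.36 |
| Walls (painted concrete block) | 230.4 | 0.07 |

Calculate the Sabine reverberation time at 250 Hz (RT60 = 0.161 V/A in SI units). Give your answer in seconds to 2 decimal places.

Total absorption A = 300·0.03 + 300·0.07 + 9.6·0.36 + 230.4·0.07
  = 9.000 + 21.000 + 3.456 + 16.128 = 49.584 m² sabins.
Room volume: 900 m³.
Sabine: RT60 = 0.161 × 900 / 49.584 = 2.92 s.

2.92 s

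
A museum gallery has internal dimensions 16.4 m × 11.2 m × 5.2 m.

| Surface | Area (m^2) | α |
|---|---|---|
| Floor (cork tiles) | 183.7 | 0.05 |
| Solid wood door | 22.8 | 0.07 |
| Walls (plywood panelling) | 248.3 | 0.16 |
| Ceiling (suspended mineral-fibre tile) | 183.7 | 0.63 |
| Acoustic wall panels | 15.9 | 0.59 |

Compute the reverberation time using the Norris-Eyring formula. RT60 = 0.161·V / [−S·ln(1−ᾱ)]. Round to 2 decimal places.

S = Σ Sᵢ = 654.4 m^2.
Absorption A = 183.7·0.05 + 22.8·0.07 + 248.3·0.16 + 183.7·0.63 + 15.9·0.59 = 175.621 sabins.
Mean coefficient ᾱ = A/S = 0.2684.
Eyring denominator: −S ln(1−ᾱ) = 204.514.
V = 16.4 × 11.2 × 5.2 = 955.136 m³.
RT60 = 0.161 × 955.136 / 204.514 = 0.75 s.

0.75 sec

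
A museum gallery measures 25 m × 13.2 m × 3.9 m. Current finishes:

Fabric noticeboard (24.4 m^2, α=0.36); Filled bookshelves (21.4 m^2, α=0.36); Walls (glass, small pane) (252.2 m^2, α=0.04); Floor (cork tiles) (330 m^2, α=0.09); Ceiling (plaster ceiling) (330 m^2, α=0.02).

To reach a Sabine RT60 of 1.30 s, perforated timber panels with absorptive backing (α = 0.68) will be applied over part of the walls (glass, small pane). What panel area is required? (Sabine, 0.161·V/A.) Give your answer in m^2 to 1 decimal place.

150.8

A₁ = Σ Sᵢαᵢ = 24.4×0.36 + 21.4×0.36 + 252.2×0.04 + 330×0.09 + 330×0.02 = 62.876 sabins.
Required A₂ = 0.161·1287/1.30 = 159.390 sabins.
Absorption to add: 159.390 − 62.876 = 96.514 sabins.
Each m^2 of panel replacing the walls (glass, small pane) adds (0.68 − 0.04) = 0.64 sabins.
Area = ΔA/Δα = 96.514/0.64 = 150.8 m^2.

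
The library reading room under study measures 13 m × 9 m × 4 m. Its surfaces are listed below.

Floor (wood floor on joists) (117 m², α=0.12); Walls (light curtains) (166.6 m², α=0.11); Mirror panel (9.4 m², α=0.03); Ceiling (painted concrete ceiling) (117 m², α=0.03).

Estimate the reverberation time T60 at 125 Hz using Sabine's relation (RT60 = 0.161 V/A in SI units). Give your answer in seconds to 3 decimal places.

2.084 sec

Total absorption A = 117×0.12 + 166.6×0.11 + 9.4×0.03 + 117×0.03
  = 14.040 + 18.326 + 0.282 + 3.510 = 36.158 m² sabins.
Room volume: 468 m³.
RT60 = 0.161 · V / A = 0.161 × 468 / 36.158 = 2.084 s.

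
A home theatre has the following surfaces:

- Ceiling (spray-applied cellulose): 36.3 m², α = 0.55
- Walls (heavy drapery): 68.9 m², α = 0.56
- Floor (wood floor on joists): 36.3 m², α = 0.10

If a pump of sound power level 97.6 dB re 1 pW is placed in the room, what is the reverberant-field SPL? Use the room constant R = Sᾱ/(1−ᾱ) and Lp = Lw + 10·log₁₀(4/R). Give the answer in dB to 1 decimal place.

83.2 dB

Σ(Sᵢαᵢ) = 36.3×0.55 + 68.9×0.56 + 36.3×0.10 = 62.179; total area S = 141.5 m².
ᾱ = 62.179/141.5 = 0.4394; R = Sᾱ/(1−ᾱ) = 62.179/(1−0.4394) = 110.915 m².
Lp = 97.6 + 10·log₁₀(4/110.915) = 97.6 + (-14.43) = 83.2 dB.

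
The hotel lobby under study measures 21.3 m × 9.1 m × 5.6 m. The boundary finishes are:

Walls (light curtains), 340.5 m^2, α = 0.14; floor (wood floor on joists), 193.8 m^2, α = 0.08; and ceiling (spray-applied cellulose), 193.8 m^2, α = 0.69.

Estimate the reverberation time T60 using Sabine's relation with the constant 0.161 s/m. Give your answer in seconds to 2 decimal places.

0.89 s

Summing Sᵢαᵢ: 47.670 + 15.504 + 133.722 → A = 196.896 sabins.
Room volume: 1085.448 m³.
RT60 = 0.161 · V / A = 0.161 × 1085.448 / 196.896 = 0.89 s.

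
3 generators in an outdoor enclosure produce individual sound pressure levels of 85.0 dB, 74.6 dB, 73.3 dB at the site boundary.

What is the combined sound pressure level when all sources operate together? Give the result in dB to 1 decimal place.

Sum in the linear (power) domain: Σ 10^(Lᵢ/10) = 10^(85.0/10) + 10^(74.6/10) + 10^(73.3/10) = 3.664e+08.
L_total = 10·log₁₀(3.664e+08) = 85.6 dB.

85.6 dB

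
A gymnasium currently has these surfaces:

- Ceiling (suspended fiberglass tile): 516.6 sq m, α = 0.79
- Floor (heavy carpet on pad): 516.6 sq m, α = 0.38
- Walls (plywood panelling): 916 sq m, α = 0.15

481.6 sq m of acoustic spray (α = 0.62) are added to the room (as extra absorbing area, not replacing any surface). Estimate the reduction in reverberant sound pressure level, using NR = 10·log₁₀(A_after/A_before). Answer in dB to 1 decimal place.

1.5 dB

Summing Sᵢαᵢ: 408.114 + 196.308 + 137.400 → A_before = 741.822 sabins.
Treatment contributes 481.6·0.62 = 298.592 sabins.
New total A_after = 1040.414 sabins.
Reduction = 10 log₁₀(A_after/A_before) = 10 log₁₀(1.4025) = 1.5 dB.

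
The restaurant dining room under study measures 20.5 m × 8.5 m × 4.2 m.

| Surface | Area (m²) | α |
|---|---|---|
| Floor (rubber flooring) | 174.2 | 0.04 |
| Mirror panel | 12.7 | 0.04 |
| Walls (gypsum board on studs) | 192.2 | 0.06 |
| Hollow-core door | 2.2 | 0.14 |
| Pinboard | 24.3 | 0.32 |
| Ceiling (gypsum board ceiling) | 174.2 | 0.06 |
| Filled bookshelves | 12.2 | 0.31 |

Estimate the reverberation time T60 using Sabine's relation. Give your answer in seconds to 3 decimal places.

Total absorption A = 174.2×0.04 + 12.7×0.04 + 192.2×0.06 + 2.2×0.14 + 24.3×0.32 + 174.2×0.06 + 12.2×0.31
  = 6.968 + 0.508 + 11.532 + 0.308 + 7.776 + 10.452 + 3.782 = 41.326 m² sabins.
Room volume: 731.85 m³.
T = 0.161 V/A = 0.161·731.85/41.326 = 2.851 s.

2.851 s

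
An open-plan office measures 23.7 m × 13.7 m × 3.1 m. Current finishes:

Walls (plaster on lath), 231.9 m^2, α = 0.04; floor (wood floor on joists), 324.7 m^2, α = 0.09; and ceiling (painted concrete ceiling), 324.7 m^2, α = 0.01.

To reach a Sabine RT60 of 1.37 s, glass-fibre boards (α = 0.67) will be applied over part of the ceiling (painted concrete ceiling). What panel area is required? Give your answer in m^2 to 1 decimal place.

116.0

A₁ = Σ Sᵢαᵢ = 231.9*0.04 + 324.7*0.09 + 324.7*0.01 = 41.746 sabins.
V = 1006.539 m³. Target absorption A₂ = 0.161 × 1006.539 / 1.37 = 118.287 sabins.
ΔA needed = 118.287 − 41.746 = 76.541 sabins.
Each m^2 of panel replacing the ceiling (painted concrete ceiling) adds (0.67 − 0.01) = 0.66 sabins.
Panel area = 76.541 / 0.66 = 116.0 m^2.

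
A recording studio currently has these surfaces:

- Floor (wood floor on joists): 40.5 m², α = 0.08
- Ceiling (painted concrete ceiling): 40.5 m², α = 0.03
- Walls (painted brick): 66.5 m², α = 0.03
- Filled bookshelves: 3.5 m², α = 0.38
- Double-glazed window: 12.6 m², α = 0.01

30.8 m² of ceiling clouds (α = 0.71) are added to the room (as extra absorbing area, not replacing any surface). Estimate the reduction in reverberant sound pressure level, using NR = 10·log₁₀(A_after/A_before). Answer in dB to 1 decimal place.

Total absorption A_before = 40.5*0.08 + 40.5*0.03 + 66.5*0.03 + 3.5*0.38 + 12.6*0.01
  = 3.240 + 1.215 + 1.995 + 1.330 + 0.126 = 7.906 m² sabins.
Treatment contributes 30.8·0.71 = 21.868 sabins.
A_after = 7.906 + 21.868 = 29.774 sabins.
NR = 10·log₁₀(29.774/7.906) = 5.8 dB.

5.8 dB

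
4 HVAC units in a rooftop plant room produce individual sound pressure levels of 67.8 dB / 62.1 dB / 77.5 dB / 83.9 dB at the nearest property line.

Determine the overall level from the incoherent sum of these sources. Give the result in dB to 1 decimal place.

84.9 dB

Σ 10^(Lᵢ/10) = 3.094e+08.
L_total = 10·log₁₀(3.094e+08) = 84.9 dB.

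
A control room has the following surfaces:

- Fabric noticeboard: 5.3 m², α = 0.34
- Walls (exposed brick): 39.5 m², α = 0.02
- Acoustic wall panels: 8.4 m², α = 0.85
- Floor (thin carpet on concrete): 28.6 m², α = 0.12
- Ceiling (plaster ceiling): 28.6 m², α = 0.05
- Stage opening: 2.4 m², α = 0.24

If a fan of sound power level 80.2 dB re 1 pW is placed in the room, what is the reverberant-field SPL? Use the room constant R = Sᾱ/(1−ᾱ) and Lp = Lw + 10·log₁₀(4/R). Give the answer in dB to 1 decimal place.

A = 15.170 sabins; S = 112.8 m².
ᾱ = 0.1345, so room constant R = A/(1−ᾱ) = 17.527 m².
Lp = Lw + 10 log₁₀(4/R) = 80.2 -6.42 = 73.8 dB.

73.8 dB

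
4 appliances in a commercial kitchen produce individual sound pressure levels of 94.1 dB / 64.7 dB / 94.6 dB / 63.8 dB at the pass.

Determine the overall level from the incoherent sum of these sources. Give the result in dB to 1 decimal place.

97.4 dB

Σ 10^(Lᵢ/10) = 5.46e+09.
L_total = 10·log₁₀(5.46e+09) = 97.4 dB.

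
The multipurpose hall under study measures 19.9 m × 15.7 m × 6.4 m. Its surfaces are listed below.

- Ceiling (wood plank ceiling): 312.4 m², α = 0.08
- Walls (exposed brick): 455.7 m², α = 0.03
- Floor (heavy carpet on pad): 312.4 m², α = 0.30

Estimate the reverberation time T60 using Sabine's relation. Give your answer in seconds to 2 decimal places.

Total absorption A = 312.4·0.08 + 455.7·0.03 + 312.4·0.30
  = 24.992 + 13.671 + 93.720 = 132.383 m² sabins.
Room volume: 1999.552 m³.
RT60 = 0.161 · V / A = 0.161 × 1999.552 / 132.383 = 2.43 s.

2.43 sec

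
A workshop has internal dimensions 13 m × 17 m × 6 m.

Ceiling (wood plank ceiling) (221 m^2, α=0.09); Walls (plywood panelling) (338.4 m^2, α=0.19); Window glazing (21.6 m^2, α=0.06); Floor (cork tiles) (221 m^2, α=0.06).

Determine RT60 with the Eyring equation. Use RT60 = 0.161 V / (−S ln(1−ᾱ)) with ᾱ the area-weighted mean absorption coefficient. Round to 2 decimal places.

Total surface area S = 221 + 338.4 + 21.6 + 221 = 802.0 m^2.
Σ(Sᵢαᵢ) = 221·0.09 + 338.4·0.19 + 21.6·0.06 + 221·0.06 = 98.742.
Mean coefficient ᾱ = A/S = 0.1231.
−S·ln(1−ᾱ) = −802.0 × ln(1 − 0.1231) = 105.353.
V = 13 × 17 × 6 = 1326 m³.
RT60 = 0.161 × 1326 / 105.353 = 2.03 s.

2.03 seconds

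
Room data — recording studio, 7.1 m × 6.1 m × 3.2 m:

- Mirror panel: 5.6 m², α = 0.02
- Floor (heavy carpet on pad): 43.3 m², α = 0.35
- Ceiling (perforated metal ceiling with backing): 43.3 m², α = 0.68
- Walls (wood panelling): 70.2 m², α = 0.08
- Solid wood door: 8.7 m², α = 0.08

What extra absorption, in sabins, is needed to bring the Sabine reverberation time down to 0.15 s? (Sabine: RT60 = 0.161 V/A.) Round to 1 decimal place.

97.7 sabins

Summing Sᵢαᵢ: 0.112 + 15.155 + 29.444 + 5.616 + 0.696 → A₁ = 51.023 sabins.
V = 138.592 m³. Required absorption A₂ = 0.161 × 138.592 / 0.15 = 148.755 sabins.
Shortfall: 148.755 − 51.023 = 97.7 sabins.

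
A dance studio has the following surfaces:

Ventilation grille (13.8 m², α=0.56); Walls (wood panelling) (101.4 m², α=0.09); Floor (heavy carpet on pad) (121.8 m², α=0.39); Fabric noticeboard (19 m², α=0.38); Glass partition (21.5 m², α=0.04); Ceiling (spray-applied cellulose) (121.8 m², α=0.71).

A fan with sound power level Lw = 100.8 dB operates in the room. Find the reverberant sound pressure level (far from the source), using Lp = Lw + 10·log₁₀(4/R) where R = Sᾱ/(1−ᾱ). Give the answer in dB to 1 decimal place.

A = 158.914 sabins; S = 399.3 m².
ᾱ = 0.3980, so room constant R = A/(1−ᾱ) = 263.977 m².
Lp = 100.8 + 10·log₁₀(4/263.977) = 100.8 + (-18.20) = 82.6 dB.

82.6 dB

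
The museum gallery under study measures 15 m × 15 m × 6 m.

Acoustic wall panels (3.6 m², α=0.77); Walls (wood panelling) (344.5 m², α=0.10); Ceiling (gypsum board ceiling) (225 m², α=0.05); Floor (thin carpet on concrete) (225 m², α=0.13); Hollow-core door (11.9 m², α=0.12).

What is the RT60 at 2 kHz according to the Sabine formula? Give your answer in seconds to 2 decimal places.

Equivalent absorption area: A = 3.6×0.77 + 344.5×0.10 + 225×0.05 + 225×0.13 + 11.9×0.12 = 79.150 m².
Room volume: 1350 m³.
RT60 = 0.161 · V / A = 0.161 × 1350 / 79.150 = 2.75 s.

2.75 s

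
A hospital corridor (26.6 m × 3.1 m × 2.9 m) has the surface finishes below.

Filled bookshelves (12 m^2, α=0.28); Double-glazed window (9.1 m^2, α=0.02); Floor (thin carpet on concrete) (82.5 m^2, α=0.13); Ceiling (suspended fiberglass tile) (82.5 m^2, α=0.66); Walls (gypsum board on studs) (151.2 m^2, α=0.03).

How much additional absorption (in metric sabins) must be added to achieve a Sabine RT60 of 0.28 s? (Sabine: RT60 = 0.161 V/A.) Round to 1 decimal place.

64.2 sabins

A₁ = Σ Sᵢαᵢ = 12×0.28 + 9.1×0.02 + 82.5×0.13 + 82.5×0.66 + 151.2×0.03 = 73.253 sabins.
Target A₂ = 0.161·239.134/0.28 = 137.502 sabins (V = 239.134 m³).
Additional absorption ΔA = 137.502 − 73.253 = 64.2 sabins.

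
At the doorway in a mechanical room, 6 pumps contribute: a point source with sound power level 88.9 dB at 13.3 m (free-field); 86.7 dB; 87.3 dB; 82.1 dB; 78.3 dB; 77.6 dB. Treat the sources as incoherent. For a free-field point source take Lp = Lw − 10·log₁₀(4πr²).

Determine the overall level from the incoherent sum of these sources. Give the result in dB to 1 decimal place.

Source at 13.3 m: Lp = 88.9 − 10·log₁₀(4π·13.3²) = 88.9 − 10·log₁₀(2222.865) = 55.4 dB.
Sum in the linear (power) domain: Σ 10^(Lᵢ/10) = 10^(55.4/10) + 10^(86.7/10) + 10^(87.3/10) + 10^(82.1/10) + 10^(78.3/10) + 10^(77.6/10) = 1.292e+09.
L_total = 10·log₁₀(1.292e+09) = 91.1 dB.

91.1 dB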